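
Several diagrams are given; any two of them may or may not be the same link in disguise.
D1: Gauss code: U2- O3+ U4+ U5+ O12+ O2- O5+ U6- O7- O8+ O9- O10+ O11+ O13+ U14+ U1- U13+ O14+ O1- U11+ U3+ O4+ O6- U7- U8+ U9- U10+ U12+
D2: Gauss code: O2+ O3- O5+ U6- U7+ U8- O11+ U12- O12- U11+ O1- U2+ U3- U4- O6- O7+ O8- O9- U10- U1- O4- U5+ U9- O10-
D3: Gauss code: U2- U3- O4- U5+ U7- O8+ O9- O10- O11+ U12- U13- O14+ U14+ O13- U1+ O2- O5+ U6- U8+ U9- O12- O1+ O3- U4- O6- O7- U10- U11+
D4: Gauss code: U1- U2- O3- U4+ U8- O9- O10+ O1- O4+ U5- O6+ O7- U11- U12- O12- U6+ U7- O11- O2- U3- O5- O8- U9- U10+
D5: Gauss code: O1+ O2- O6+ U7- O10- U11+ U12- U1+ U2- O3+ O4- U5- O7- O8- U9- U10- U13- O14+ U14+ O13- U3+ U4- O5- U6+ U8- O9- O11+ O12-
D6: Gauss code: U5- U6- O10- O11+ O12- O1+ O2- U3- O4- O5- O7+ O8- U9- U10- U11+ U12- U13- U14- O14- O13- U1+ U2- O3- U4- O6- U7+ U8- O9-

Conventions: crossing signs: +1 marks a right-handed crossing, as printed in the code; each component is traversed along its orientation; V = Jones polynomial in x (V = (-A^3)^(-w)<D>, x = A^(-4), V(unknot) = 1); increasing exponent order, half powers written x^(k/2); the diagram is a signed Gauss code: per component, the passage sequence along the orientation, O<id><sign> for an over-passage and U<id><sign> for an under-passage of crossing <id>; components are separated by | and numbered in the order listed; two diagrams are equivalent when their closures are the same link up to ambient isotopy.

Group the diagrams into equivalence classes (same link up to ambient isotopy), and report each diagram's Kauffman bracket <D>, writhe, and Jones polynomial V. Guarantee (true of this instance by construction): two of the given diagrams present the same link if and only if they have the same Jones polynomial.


equivalence classes: {D1} | {D2, D3, D4, D5} | {D6}
D1 (bracket A^12; 14 crossings at w = +4): V = 1
D2 (bracket A^-8 - A^-4 + 2 - A^4 + A^8 - A^12; 12 crossings at w = -4): V = -x^-6 + x^-5 - x^-4 + 2x^-3 - x^-2 + x^-1
V(D3) = -x^-6 + x^-5 - x^-4 + 2x^-3 - x^-2 + x^-1  (w -4, c 14, <D> = A^-8 - A^-4 + 2 - A^4 + A^8 - A^12)
V(D4) = -x^-6 + x^-5 - x^-4 + 2x^-3 - x^-2 + x^-1  [12 crossings, <D> = A^-14 - A^-10 + 2A^-6 - A^-2 + A^2 - A^6, w = -6]
D5 (bracket A^-8 - A^-4 + 2 - A^4 + A^8 - A^12; 14 crossings at w = -4): V = -x^-6 + x^-5 - x^-4 + 2x^-3 - x^-2 + x^-1
V(D6) = -x^-7 + x^-6 - x^-5 + x^-4 + x^-2  [14 crossings, <D> = A^-16 + A^-8 - A^-4 + 1 - A^4, w = -8]
key observation: V(x) takes 3 values over 6 diagrams, fixing the grouping


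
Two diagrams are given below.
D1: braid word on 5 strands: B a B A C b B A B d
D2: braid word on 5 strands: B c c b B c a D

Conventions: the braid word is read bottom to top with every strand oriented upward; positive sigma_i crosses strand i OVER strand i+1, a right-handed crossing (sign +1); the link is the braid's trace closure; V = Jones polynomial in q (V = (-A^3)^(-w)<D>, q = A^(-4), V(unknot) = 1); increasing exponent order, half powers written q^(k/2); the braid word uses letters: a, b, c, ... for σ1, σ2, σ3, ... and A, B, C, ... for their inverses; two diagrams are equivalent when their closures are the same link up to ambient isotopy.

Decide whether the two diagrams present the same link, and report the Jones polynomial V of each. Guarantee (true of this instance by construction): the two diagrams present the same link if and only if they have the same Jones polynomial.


same link: no
V(D1) = -q^-6 + q^-5 - q^-4 + 2q^-3 - q^-2 + q^-1  [10 crossings, <D> = A^-8 - A^-4 + 2 - A^4 + A^8 - A^12, w = -4]
V(D2) = q + q^3 - q^4  [8 crossings, <D> = -A^-10 + A^-6 + A^2, w = +2]
insight: 2 values of V(q) split the 2 diagrams


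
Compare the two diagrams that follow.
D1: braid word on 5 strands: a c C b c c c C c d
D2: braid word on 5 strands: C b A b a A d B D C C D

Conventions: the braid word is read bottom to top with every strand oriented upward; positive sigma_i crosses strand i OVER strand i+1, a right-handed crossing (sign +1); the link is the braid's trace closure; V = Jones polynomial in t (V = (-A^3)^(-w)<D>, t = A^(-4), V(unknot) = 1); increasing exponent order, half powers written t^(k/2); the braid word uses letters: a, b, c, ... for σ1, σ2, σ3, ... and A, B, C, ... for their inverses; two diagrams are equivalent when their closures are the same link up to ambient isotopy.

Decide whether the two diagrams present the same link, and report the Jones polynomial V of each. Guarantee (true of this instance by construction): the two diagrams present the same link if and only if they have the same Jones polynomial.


equivalent: no
V(D1) = t + t^3 - t^4  (w +6, c 10, <D> = -A^2 + A^6 + A^14)
V(D2) = -t^-4 + t^-3 + t^-1  [12 crossings, <D> = A^-8 + 1 - A^4, w = -4]
key observation: comparing 2 Jones polynomials yields 2 groups


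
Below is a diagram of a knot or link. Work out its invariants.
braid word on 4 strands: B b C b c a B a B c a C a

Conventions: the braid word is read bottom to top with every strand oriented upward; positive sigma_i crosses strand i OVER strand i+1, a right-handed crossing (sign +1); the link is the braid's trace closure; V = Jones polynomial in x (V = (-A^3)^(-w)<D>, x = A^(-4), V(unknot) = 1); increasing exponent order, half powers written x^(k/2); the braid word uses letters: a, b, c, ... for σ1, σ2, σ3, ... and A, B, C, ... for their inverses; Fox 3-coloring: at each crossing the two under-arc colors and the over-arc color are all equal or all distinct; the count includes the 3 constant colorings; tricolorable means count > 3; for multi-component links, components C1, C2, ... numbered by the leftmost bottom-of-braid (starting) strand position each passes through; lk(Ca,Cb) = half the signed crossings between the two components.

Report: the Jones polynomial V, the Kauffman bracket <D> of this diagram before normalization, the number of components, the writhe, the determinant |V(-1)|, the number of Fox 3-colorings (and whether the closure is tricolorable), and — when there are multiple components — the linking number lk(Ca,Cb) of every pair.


Jones polynomial: V(x) = x^-1 - 1 + 2x - 2x^2 + 2x^3 - 2x^4 + x^5
<D> = -A^-11 + 2A^-7 - 2A^-3 + 2A - 2A^5 + A^9 - A^13; writhe +3
components 1, writhe +3 (13 crossings)
3-colorings: 3 of 3^13, det 11 — not tricolorable
note: det 11 = |V(-1)|; not divisible by 3, so not tricolorable


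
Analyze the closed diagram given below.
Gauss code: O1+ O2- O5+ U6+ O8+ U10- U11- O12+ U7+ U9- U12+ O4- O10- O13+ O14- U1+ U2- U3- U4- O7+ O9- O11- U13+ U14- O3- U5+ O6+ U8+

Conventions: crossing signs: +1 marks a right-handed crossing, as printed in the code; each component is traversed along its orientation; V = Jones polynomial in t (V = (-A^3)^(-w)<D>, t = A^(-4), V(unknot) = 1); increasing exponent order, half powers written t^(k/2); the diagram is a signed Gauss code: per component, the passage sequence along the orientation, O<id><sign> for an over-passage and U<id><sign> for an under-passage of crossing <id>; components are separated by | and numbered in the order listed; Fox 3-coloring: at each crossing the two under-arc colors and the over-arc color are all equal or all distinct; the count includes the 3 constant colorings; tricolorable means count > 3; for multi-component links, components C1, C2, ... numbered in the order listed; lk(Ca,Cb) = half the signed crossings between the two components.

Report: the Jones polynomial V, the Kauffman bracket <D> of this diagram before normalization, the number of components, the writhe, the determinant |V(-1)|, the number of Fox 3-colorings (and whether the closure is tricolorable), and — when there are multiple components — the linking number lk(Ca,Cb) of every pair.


V = -t^-3 + t^-2 - t^-1 + 3 - t + t^2 - t^3
<D> = -A^-12 + A^-8 - A^-4 + 3 - A^4 + A^8 - A^12 (w = 0)
1 component over 14 crossings, w = 0
27 Fox colorings among 3^14, |V(-1)| = 9: tricolorable
why: w = 0 shifts under R1 moves; the (-A^3)^(0) factor cancels that in V


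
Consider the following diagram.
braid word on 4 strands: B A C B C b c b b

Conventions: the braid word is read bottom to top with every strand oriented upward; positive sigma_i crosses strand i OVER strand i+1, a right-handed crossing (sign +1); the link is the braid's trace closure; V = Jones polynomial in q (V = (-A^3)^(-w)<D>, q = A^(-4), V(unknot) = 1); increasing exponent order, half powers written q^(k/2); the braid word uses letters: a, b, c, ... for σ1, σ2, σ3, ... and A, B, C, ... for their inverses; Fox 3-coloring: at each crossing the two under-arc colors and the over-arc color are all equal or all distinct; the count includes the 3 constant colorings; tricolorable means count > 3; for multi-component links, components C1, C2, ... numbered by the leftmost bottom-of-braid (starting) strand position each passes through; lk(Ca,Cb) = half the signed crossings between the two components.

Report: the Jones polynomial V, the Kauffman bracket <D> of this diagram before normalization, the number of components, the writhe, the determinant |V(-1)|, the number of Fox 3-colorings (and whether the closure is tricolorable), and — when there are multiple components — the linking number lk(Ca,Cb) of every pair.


V(q) = q^-1 + 2 + q
bracket: -A^-7 - 2A^-3 - A, w = -1
3 components, writhe -1, over 9 crossings
lk(C1,C2) = 0
linking number lk(C1,C3) = 0
lk(C2,C3): 0
det 0, colorings 27 of 3^10 — tricolorable
observation: V is palindromic (span 2, det 0): q -> 1/q fixes it; necessary, not sufficient, for amphichirality


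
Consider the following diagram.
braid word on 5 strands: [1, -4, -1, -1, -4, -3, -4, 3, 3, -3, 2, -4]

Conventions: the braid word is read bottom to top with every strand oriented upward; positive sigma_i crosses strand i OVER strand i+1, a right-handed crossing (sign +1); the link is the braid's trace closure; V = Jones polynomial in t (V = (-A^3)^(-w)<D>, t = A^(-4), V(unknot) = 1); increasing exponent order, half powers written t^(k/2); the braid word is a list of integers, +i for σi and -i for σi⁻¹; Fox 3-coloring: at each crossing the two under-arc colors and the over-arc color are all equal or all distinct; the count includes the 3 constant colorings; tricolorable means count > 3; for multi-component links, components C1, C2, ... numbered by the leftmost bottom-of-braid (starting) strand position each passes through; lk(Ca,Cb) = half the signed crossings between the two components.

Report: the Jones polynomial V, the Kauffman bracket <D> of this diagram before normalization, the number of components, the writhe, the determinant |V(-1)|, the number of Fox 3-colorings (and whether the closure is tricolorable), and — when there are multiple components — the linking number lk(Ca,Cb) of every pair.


Jones polynomial: V(t) = -t^-4 + t^-3 + t^-1
<D> = A^-8 + 1 - A^4; writhe -4
components 1, writhe -4 (12 crossings)
3-colorings: 9 of 3^12, det 3 — tricolorable
note: w = -4 shifts under R1 moves; the (-A^3)^(4) factor cancels that in V


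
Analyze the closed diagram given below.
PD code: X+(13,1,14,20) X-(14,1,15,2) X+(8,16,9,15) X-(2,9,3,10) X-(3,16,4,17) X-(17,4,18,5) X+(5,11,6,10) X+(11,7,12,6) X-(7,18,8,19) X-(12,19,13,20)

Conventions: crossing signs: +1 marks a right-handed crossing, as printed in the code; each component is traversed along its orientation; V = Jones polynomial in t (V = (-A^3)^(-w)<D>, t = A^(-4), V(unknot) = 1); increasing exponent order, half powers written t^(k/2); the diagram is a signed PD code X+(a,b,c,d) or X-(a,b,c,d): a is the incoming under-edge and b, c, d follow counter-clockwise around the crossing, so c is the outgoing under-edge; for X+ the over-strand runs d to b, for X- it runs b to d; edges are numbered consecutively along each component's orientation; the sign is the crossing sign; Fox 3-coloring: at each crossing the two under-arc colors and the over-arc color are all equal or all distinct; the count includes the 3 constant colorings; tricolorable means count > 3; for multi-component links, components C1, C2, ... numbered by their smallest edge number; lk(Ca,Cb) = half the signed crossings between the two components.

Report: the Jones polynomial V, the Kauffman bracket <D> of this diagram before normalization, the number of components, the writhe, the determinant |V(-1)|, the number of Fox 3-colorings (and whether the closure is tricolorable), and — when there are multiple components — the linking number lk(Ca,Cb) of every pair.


Jones polynomial: V(t) = -t^-5 + t^-4 - t^-3 + 2t^-2 - t^-1 + 2 - t
<D> = -A^-10 + 2A^-6 - A^-2 + 2A^2 - A^6 + A^10 - A^14; writhe -2
components 1, writhe -2 (10 crossings)
3-colorings: 9 of 3^10, det 9 — tricolorable
note: det 9 = |V(-1)|; divisible by 3, so tricolorable


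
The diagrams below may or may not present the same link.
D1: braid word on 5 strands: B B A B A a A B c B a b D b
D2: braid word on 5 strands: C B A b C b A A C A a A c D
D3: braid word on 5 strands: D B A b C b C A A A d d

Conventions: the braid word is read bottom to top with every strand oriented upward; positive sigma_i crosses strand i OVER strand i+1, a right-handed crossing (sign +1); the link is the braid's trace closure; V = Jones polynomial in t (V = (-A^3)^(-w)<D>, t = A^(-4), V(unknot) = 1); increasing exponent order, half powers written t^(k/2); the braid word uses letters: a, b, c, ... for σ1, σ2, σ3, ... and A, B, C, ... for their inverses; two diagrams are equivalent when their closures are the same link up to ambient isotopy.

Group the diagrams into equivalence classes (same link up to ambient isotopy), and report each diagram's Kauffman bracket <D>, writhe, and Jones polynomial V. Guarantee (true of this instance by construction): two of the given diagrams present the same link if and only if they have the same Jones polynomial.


equivalence classes: {D1} | {D2, D3}
D1 (bracket A^-8 + 1 - A^4; 14 crossings at w = -4): V = -t^-4 + t^-3 + t^-1
D2 (bracket A^-14 - A^-10 + 2A^-6 - A^-2 + A^2 - A^6; 14 crossings at w = -6): V = -t^-6 + t^-5 - t^-4 + 2t^-3 - t^-2 + t^-1
V(D3) = -t^-6 + t^-5 - t^-4 + 2t^-3 - t^-2 + t^-1  [12 crossings, <D> = A^-8 - A^-4 + 2 - A^4 + A^8 - A^12, w = -4]
key observation: 2 classes among 3 diagrams; unequal V(t) rules out equality


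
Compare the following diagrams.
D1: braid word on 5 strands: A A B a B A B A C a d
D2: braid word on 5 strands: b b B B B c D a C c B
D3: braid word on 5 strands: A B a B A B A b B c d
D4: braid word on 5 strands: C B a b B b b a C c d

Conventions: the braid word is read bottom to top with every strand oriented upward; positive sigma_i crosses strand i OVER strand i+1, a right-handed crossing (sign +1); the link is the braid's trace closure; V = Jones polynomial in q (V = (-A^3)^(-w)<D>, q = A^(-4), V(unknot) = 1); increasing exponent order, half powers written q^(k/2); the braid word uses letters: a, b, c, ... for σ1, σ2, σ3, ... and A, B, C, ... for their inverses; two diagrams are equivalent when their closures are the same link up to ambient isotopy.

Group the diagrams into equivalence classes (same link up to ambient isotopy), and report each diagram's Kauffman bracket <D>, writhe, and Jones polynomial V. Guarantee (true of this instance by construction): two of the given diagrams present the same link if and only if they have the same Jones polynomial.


equivalence classes: {D1, D3} | {D2} | {D4}
D1 (bracket A^-9 + 2A^-1 - A^3 + A^7 - A^11; 11 crossings at w = -5): V = q^(-13/2) - q^(-11/2) + q^(-9/2) - 2q^(-7/2) - q^(-3/2)
V(D2) = -q^(-5/2) - q^(-1/2)  (w -1, c 11, <D> = A^-1 + A^7)
V(D3) = q^(-13/2) - q^(-11/2) + q^(-9/2) - 2q^(-7/2) - q^(-3/2)  [11 crossings, <D> = A^-3 + 2A^5 - A^9 + A^13 - A^17, w = -3]
V(D4) = -q^(1/2) + q^(3/2) - q^(5/2) - q^(9/2)  (w +3, c 11, <D> = A^-9 + A^-1 - A^3 + A^7)
key observation: comparing 4 Jones polynomials yields 3 groups


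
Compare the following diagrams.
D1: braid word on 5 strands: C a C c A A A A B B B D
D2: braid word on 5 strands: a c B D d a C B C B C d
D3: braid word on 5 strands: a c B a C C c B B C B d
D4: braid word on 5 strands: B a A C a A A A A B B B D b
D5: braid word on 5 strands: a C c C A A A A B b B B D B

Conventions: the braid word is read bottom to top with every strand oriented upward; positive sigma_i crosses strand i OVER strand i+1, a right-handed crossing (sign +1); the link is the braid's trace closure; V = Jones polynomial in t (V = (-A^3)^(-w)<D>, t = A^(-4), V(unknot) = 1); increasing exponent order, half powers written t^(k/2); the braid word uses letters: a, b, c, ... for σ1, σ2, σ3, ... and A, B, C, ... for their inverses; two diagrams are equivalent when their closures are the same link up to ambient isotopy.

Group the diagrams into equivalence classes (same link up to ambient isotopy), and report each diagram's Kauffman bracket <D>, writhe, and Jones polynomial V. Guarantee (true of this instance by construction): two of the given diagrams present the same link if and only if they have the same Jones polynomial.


equivalence classes: {D1, D4, D5} | {D2, D3}
D1 (bracket A^-16 + 2A^-8 - 2A^-4 + 1 - 2A^4 + A^8; 12 crossings at w = -8): V = t^-8 - 2t^-7 + t^-6 - 2t^-5 + 2t^-4 + t^-2
V(D2) = t^-5 - 2t^-4 + 2t^-3 - 2t^-2 + 2t^-1 - 1 + t  (w -2, c 12, <D> = A^-10 - A^-6 + 2A^-2 - 2A^2 + 2A^6 - 2A^10 + A^14)
D3 (bracket A^-10 - A^-6 + 2A^-2 - 2A^2 + 2A^6 - 2A^10 + A^14; 12 crossings at w = -2): V = t^-5 - 2t^-4 + 2t^-3 - 2t^-2 + 2t^-1 - 1 + t
D4 (bracket A^-16 + 2A^-8 - 2A^-4 + 1 - 2A^4 + A^8; 14 crossings at w = -8): V = t^-8 - 2t^-7 + t^-6 - 2t^-5 + 2t^-4 + t^-2
D5 (bracket A^-16 + 2A^-8 - 2A^-4 + 1 - 2A^4 + A^8; 14 crossings at w = -8): V = t^-8 - 2t^-7 + t^-6 - 2t^-5 + 2t^-4 + t^-2
key observation: 2 values of V(t) split the 5 diagrams


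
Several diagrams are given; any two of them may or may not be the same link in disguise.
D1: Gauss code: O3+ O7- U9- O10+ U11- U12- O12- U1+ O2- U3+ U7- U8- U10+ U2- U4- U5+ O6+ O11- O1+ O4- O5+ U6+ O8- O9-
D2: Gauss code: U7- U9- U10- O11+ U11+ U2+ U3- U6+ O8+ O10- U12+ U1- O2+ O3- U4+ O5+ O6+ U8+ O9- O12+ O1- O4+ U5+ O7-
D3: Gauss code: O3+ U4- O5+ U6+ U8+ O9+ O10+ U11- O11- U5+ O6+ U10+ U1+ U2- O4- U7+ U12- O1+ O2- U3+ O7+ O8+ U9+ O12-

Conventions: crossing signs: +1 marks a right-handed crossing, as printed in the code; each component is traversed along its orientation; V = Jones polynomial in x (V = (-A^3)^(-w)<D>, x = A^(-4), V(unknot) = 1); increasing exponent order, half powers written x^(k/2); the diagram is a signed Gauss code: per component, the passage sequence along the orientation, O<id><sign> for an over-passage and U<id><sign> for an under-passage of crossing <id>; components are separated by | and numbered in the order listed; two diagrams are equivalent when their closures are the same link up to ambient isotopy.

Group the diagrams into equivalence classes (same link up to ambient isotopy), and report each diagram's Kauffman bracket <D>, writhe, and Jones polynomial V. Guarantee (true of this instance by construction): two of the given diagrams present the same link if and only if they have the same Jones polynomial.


grouping into links: {D1} | {D2} | {D3}
V(D1) = 1  (w -2, c 12, <D> = A^-6)
D2 (bracket -A^-10 + A^-6 + A^2; 12 crossings at w = +2): V = x + x^3 - x^4
D3 (bracket -A^-12 + A^-8 - A^-4 + 2 - A^4 + A^8; 12 crossings at w = +4): V = x - x^2 + 2x^3 - x^4 + x^5 - x^6
why: V(x) takes 3 values over 3 diagrams, fixing the grouping


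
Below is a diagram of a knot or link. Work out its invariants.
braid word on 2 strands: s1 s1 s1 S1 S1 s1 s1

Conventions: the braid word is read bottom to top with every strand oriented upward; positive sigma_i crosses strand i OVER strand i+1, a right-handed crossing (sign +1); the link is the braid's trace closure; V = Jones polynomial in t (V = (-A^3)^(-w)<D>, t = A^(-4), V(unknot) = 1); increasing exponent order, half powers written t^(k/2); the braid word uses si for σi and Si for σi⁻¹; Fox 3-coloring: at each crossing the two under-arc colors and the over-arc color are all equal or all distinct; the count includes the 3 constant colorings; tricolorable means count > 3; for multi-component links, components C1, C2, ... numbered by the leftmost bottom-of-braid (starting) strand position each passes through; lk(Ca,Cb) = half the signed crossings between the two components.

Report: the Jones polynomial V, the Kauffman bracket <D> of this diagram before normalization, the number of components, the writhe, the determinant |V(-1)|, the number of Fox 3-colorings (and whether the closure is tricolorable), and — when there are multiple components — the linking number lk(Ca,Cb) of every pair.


V = t + t^3 - t^4
<D> = A^-7 - A^-3 - A^5 (w = +3)
1 component over 7 crossings, w = +3
9 Fox colorings among 3^7, |V(-1)| = 3: tricolorable
why: one generator, power 3: the (2,3) torus pattern


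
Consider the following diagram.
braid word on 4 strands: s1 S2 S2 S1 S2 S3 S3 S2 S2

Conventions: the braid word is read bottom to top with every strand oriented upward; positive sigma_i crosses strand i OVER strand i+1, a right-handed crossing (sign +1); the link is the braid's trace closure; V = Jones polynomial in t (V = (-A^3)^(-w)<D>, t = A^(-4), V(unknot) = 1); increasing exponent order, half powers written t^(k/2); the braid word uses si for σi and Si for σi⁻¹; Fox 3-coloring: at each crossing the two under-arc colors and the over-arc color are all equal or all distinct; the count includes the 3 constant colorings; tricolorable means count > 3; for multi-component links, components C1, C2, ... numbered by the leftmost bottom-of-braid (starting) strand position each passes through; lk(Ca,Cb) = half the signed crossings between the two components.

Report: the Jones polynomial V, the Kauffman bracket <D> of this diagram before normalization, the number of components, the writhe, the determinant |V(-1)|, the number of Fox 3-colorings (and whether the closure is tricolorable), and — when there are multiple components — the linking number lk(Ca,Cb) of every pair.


V(t) = -t^-9 + t^-8 - 2t^-7 + 3t^-6 - t^-5 + 3t^-4 + t^-2
bracket: -A^-13 - 3A^-5 + A^-1 - 3A^3 + 2A^7 - A^11 + A^15, w = -7
3 components, writhe -7, over 9 crossings
lk(C1,C2) = -1
linking number lk(C1,C3) = 0
lk(C2,C3): -1
det 12, colorings 9 of 3^9 — tricolorable
observation: summing lk over 3 pairs gives -2


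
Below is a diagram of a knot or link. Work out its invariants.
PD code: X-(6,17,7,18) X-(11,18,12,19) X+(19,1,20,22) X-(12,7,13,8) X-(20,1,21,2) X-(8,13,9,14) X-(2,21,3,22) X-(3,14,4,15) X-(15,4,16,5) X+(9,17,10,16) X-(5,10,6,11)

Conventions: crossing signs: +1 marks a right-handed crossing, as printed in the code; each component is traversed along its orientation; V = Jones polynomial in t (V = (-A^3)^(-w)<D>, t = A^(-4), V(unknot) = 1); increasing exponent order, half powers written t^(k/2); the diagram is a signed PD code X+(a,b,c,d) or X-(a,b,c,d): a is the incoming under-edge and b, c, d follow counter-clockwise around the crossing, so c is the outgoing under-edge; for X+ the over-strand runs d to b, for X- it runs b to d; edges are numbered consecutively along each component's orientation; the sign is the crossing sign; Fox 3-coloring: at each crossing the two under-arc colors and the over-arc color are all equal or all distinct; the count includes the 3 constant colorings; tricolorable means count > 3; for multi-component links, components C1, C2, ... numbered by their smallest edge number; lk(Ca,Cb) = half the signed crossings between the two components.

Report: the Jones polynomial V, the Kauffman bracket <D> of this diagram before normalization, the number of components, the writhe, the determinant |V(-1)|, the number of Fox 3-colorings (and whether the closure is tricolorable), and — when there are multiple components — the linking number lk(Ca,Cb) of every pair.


V = t^-8 - 2t^-7 + t^-6 - 2t^-5 + 2t^-4 + t^-2
<D> = -A^-13 - 2A^-5 + 2A^-1 - A^3 + 2A^7 - A^11 (w = -7)
1 component over 11 crossings, w = -7
27 Fox colorings among 3^11, |V(-1)| = 9: tricolorable
why: w = -7 (over 11 crossings) is diagram-only; (-A^3)^(7) removes it from V


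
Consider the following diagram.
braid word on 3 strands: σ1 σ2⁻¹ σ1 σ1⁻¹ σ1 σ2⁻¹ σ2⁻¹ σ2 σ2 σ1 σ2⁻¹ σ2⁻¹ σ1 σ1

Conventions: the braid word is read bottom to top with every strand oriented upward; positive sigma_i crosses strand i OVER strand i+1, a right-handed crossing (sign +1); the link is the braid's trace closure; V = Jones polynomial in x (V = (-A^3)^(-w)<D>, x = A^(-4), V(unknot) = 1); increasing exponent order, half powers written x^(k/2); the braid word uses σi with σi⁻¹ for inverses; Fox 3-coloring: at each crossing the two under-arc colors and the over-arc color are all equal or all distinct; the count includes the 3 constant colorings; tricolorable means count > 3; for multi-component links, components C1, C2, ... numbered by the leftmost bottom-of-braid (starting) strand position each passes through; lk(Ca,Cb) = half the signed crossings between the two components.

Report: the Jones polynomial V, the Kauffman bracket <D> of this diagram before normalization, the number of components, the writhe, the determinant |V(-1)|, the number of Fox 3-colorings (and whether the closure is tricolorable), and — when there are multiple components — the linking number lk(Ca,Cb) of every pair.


V(x) = -x^-2 + 2x^-1 - 3 + 5x - 4x^2 + 5x^3 - 4x^4 + 2x^5 - x^6
bracket: -A^-18 + 2A^-14 - 4A^-10 + 5A^-6 - 4A^-2 + 5A^2 - 3A^6 + 2A^10 - A^14, w = +2
1 component, writhe +2, over 14 crossings
det 27, colorings 9 of 3^14 — tricolorable
observation: det 27 = |V(-1)|; divisible by 3, so tricolorable


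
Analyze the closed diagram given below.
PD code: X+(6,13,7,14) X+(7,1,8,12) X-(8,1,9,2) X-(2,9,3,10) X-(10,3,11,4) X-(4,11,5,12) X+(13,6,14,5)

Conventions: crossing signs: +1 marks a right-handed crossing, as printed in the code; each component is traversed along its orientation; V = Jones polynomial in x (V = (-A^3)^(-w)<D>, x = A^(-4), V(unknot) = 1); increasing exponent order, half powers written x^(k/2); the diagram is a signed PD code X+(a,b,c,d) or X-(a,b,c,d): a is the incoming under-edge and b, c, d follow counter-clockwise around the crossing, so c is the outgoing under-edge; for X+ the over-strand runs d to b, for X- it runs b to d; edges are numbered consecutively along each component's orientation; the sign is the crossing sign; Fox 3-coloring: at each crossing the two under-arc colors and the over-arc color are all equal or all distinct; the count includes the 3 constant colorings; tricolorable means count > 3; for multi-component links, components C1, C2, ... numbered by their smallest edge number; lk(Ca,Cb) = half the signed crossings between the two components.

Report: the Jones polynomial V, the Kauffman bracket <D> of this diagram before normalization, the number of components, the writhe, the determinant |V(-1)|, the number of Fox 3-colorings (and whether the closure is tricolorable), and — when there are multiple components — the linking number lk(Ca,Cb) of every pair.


V = x^(-7/2) - x^(-5/2) + x^(-3/2) - 2x^(-1/2) - x^(3/2)
<D> = A^-9 + 2A^-1 - A^3 + A^7 - A^11 (w = -1)
2 components over 7 crossings, w = -1
lk(C1,C2): +1
9 Fox colorings among 3^7, |V(-1)| = 6: tricolorable
why: span 5 respects span(V) <= c + mu - 1 = 8 for this 2-component diagram


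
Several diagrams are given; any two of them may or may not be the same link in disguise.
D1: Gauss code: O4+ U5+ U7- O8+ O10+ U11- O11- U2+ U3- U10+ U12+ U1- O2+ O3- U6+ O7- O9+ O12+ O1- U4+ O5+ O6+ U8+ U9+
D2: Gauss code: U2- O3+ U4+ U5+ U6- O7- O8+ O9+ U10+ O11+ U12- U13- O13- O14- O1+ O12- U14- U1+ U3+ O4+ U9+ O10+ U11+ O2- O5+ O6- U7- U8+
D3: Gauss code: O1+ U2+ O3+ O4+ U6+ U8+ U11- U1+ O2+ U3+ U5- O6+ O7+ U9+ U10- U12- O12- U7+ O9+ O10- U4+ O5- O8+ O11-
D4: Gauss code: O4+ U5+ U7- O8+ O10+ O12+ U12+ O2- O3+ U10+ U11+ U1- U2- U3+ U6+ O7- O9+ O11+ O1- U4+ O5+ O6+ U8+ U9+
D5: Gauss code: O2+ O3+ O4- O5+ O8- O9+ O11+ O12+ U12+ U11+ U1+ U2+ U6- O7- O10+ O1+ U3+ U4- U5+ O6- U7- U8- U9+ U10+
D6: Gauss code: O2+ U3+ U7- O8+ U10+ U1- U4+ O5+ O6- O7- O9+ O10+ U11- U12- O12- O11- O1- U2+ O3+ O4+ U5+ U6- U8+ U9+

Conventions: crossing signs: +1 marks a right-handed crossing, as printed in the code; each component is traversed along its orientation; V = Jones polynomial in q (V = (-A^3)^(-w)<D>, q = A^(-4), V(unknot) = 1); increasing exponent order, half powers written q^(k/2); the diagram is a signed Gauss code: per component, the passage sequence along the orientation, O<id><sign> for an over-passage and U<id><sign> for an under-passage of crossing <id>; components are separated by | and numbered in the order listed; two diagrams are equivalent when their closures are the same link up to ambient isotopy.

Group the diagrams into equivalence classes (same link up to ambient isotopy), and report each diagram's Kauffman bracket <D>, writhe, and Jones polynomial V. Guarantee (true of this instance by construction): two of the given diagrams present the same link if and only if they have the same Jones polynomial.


grouping into links: {D1, D3, D4, D6} | {D2} | {D5}
V(D1) = q - q^2 + 2q^3 - q^4 + q^5 - q^6  (w +4, c 12, <D> = -A^-12 + A^-8 - A^-4 + 2 - A^4 + A^8)
D2 (bracket -A^-22 + A^-18 - A^-14 + A^-10 + A^-2; 14 crossings at w = +2): V = q^2 + q^4 - q^5 + q^6 - q^7
D3 (bracket -A^-12 + A^-8 - A^-4 + 2 - A^4 + A^8; 12 crossings at w = +4): V = q - q^2 + 2q^3 - q^4 + q^5 - q^6
D4 (bracket -A^-6 + A^-2 - A^2 + 2A^6 - A^10 + A^14; 12 crossings at w = +6): V = q - q^2 + 2q^3 - q^4 + q^5 - q^6
D5 (bracket A^12; 12 crossings at w = +4): V = 1
V(D6) = q - q^2 + 2q^3 - q^4 + q^5 - q^6  [12 crossings, <D> = -A^-18 + A^-14 - A^-10 + 2A^-6 - A^-2 + A^2, w = +2]
why: V(q) takes 3 values over 6 diagrams, fixing the grouping


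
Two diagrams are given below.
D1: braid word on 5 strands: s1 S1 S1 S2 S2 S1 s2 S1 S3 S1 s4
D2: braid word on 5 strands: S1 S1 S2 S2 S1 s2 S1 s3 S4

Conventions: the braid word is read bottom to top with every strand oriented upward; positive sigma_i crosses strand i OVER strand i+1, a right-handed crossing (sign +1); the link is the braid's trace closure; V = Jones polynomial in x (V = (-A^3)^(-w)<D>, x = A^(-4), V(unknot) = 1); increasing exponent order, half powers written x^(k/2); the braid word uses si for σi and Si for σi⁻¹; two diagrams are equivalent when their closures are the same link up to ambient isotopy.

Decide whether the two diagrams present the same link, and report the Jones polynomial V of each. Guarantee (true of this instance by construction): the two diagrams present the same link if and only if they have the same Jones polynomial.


equivalent: yes
V(D1) = -x^(-15/2) + x^(-13/2) - 2x^(-11/2) + 2x^(-9/2) - 2x^(-7/2) + x^(-5/2) - x^(-3/2)  (w -5, c 11, <D> = A^-9 - A^-5 + 2A^-1 - 2A^3 + 2A^7 - A^11 + A^15)
D2 (bracket A^-9 - A^-5 + 2A^-1 - 2A^3 + 2A^7 - A^11 + A^15; 9 crossings at w = -5): V = -x^(-15/2) + x^(-13/2) - 2x^(-11/2) + 2x^(-9/2) - 2x^(-7/2) + x^(-5/2) - x^(-3/2)
why: all 2 diagrams share one V(x), hence one class


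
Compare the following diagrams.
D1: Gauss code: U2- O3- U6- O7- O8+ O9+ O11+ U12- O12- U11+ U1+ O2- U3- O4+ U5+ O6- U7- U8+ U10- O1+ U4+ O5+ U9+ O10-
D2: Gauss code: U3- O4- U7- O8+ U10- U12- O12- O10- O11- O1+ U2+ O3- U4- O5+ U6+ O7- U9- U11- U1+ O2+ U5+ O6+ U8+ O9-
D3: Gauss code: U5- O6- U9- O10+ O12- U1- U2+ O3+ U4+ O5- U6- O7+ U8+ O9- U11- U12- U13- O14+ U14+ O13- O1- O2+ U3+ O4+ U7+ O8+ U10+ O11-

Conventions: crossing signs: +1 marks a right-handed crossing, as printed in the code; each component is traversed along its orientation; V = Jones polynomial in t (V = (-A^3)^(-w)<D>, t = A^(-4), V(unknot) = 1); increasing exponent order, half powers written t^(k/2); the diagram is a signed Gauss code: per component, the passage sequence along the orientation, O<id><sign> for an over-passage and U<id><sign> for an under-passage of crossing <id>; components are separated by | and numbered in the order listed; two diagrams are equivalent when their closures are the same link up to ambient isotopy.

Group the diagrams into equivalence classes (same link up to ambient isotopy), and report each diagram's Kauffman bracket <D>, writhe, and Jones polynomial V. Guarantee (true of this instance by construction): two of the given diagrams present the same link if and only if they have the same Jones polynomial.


equivalence classes: {D1, D2, D3}
D1 (bracket A^-16 - 3A^-12 + 5A^-8 - 6A^-4 + 7 - 6A^4 + 5A^8 - 3A^12 + A^16; 12 crossings at w = 0): V = t^-4 - 3t^-3 + 5t^-2 - 6t^-1 + 7 - 6t + 5t^2 - 3t^3 + t^4
V(D2) = t^-4 - 3t^-3 + 5t^-2 - 6t^-1 + 7 - 6t + 5t^2 - 3t^3 + t^4  [12 crossings, <D> = A^-22 - 3A^-18 + 5A^-14 - 6A^-10 + 7A^-6 - 6A^-2 + 5A^2 - 3A^6 + A^10, w = -2]
V(D3) = t^-4 - 3t^-3 + 5t^-2 - 6t^-1 + 7 - 6t + 5t^2 - 3t^3 + t^4  [14 crossings, <D> = A^-16 - 3A^-12 + 5A^-8 - 6A^-4 + 7 - 6A^4 + 5A^8 - 3A^12 + A^16, w = 0]
key observation: all 3 diagrams share one V(t), hence one class


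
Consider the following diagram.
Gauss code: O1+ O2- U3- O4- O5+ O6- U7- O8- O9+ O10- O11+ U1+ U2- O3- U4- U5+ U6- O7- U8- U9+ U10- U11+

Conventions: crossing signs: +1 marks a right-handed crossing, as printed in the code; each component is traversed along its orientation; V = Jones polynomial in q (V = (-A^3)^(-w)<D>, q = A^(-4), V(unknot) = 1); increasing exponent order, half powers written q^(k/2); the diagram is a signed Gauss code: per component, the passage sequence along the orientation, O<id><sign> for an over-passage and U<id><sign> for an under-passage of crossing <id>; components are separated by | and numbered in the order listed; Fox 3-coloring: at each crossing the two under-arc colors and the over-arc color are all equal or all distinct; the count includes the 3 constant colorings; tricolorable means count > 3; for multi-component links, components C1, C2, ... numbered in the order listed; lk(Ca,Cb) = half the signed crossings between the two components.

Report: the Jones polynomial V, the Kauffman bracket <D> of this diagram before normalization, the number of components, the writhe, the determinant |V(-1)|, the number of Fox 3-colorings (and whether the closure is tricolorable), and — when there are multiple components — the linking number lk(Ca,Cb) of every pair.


Jones polynomial: V(q) = -q^-4 + q^-3 + q^-1
<D> = -A^-5 - A^3 + A^7; writhe -3
components 1, writhe -3 (11 crossings)
3-colorings: 9 of 3^11, det 3 — tricolorable
note: V spans 3 powers of q: at least 3 crossings in any diagram


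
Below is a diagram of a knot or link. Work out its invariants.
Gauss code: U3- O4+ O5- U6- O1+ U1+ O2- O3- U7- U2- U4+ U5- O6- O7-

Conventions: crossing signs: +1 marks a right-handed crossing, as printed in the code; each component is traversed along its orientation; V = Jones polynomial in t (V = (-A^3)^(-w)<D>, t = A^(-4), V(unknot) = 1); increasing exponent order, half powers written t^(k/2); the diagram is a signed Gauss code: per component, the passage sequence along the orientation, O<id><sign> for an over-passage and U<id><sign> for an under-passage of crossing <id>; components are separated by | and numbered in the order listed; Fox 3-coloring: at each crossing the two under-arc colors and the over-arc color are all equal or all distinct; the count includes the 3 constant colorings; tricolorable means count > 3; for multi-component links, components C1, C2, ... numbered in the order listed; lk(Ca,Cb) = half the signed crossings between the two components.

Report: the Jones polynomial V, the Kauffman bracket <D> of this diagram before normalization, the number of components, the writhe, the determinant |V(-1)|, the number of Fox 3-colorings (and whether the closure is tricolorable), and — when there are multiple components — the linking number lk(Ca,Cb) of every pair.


V(t) = -t^-4 + t^-3 + t^-1
bracket: -A^-5 - A^3 + A^7, w = -3
1 component, writhe -3, over 7 crossings
det 3, colorings 9 of 3^7 — tricolorable
observation: the span of V is 3, forcing >= 3 crossings in any diagram


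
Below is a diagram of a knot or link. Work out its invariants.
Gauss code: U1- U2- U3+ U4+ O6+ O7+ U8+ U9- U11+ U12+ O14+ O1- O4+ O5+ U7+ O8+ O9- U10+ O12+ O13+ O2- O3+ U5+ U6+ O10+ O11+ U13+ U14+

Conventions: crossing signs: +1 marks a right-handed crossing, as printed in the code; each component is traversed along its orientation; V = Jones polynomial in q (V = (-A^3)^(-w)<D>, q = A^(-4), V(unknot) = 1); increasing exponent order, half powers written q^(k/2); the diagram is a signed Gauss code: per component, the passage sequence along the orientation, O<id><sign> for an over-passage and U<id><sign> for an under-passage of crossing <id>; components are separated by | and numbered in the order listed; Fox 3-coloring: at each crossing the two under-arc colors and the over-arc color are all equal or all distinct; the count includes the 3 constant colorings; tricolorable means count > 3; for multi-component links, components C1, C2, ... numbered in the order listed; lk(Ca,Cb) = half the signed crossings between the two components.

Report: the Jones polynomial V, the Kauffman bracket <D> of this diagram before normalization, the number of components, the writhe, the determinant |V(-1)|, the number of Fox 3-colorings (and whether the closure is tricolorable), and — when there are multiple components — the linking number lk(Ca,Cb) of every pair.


V = q^3 + q^5 - q^8
<D> = -A^-8 + A^4 + A^12 (w = +8)
1 component over 14 crossings, w = +8
9 Fox colorings among 3^14, |V(-1)| = 3: tricolorable
why: w = +8 shifts under R1 moves; the (-A^3)^(-8) factor cancels that in V


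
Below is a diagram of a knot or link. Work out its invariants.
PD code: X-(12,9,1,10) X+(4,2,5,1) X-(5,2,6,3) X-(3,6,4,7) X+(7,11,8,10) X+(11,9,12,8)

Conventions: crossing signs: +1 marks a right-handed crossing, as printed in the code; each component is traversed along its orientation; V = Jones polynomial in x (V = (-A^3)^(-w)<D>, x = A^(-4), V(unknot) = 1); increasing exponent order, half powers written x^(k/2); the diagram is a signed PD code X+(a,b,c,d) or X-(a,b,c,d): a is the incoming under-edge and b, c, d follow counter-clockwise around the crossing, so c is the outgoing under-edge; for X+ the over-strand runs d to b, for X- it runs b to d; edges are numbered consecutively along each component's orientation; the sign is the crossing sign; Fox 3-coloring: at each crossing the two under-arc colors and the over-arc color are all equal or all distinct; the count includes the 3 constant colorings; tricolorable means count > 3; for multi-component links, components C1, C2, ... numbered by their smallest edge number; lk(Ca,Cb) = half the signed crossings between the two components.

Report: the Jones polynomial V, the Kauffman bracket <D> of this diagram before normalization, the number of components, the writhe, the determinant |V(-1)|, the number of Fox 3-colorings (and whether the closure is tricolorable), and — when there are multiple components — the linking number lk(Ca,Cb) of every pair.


V(x) = 1
bracket: 1, w = 0
1 component, writhe 0, over 6 crossings
det 1, colorings 3 of 3^6 — not tricolorable
observation: w = 0 shifts under R1 moves; the (-A^3)^(0) factor cancels that in V


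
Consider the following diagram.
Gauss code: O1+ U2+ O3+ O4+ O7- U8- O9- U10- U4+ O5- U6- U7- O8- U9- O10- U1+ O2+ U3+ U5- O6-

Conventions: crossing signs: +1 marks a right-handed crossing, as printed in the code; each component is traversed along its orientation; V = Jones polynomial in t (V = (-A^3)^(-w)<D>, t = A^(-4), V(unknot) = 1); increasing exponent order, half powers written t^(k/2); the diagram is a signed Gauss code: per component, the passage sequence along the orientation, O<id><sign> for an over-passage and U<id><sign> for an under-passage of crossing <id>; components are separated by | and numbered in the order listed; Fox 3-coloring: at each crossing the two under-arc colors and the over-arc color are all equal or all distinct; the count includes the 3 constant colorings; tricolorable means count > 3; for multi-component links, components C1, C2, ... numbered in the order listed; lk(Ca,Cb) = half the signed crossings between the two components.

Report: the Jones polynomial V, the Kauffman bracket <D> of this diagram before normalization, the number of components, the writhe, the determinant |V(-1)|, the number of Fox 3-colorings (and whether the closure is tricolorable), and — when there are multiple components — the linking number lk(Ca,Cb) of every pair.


V(t) = -t^-6 + 2t^-5 - 4t^-4 + 5t^-3 - 4t^-2 + 5t^-1 - 3 + 2t - t^2
bracket: -A^-14 + 2A^-10 - 3A^-6 + 5A^-2 - 4A^2 + 5A^6 - 4A^10 + 2A^14 - A^18, w = -2
1 component, writhe -2, over 10 crossings
det 27, colorings 9 of 3^10 — tricolorable
observation: the span of V is 8, forcing >= 8 crossings in any diagram
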